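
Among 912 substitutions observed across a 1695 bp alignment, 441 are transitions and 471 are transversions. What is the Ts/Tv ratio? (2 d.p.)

0.94

R = 441/471 = 0.936305… ≈ 0.94 (to 2 d.p.).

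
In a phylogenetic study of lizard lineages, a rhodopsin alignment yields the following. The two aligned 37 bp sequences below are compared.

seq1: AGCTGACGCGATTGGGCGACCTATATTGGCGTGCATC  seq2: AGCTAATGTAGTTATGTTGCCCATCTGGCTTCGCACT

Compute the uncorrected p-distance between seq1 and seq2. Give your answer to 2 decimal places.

0.51

The sequences differ at 19 of 37 positions.
p = 19/37 = 0.513513… ≈ 0.51 (to 2 d.p.).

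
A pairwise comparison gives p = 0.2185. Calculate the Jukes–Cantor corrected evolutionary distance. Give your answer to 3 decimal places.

d = −(3/4) ln(1 − 4p/3) = −0.75 ln(1 − 0.291333) = −0.75 ln(0.708667)
  = −0.75 × (-0.344370) = 0.258278 substitutions/site.

0.258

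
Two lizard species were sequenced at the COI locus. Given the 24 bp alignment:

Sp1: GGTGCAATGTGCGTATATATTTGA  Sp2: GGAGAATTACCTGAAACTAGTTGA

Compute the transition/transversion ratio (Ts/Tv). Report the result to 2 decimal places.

Transitions are A↔G and C↔T; transversions are all other mismatches.
Transitions: 3. Transversions: 8.
R = 3/8 = 0.375 ≈ 0.38 (to 2 d.p.).

0.38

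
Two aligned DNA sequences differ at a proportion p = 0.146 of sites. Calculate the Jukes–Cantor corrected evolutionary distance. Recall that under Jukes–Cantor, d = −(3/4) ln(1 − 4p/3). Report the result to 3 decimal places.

d = −(3/4) ln(1 − 4p/3) = −0.75 ln(1 − 0.194667) = −0.75 ln(0.805333)
  = −0.75 × (-0.216499) = 0.162374 substitutions/site.

0.162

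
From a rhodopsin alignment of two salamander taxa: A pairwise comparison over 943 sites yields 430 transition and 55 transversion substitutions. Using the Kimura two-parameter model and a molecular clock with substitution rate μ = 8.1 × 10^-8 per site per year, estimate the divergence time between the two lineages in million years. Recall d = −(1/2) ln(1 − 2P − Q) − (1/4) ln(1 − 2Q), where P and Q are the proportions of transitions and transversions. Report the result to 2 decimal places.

11.05

P = 430/943 ≈ 0.455992 and Q = 55/943 ≈ 0.058324.
Under the Kimura two-parameter model, d = −½ ln(1 − 2P − Q) − ¼ ln(1 − 2Q).
1 − 2P − Q = 0.029692, giving −½ ln(0.029692) = 1.758439.
1 − 2Q = 0.883352, giving −¼ ln(0.883352) = 0.031008.
d = 1.758439 + 0.031008 = 1.789447.
Under a molecular clock d = 2μt, so t = d/(2μ) = 1.789447 / (2 × 8.1 × 10^-8) = 11.05 million years.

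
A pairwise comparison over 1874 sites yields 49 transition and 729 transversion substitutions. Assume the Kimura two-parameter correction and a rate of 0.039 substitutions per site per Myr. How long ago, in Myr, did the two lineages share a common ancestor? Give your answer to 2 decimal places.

8.56

P = 49/1874 ≈ 0.026147 and Q = 729/1874 ≈ 0.389007.
Under the Kimura two-parameter model, d = −½ ln(1 − 2P − Q) − ¼ ln(1 − 2Q).
1 − 2P − Q = 0.558699, giving −½ ln(0.558699) = 0.291072.
1 − 2Q = 0.221986, giving −¼ ln(0.221986) = 0.376285.
d = 0.291072 + 0.376285 = 0.667357.
Under a molecular clock d = 2μt, so t = d/(2μ) = 0.667357 / (2 × 0.039) = 8.56 Myr.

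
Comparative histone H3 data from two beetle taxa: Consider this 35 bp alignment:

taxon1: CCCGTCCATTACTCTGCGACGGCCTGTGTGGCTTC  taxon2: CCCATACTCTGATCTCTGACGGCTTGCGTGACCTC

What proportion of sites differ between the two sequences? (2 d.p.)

0.34

The sequences differ at 12 of 35 positions.
p = 12/35 = 0.342857… ≈ 0.34 (to 2 d.p.).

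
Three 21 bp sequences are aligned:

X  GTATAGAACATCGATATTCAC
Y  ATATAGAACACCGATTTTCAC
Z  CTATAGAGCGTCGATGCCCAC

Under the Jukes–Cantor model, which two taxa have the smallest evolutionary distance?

X and Y

X–Y: 3/21 differ, p = 0.143, d = 0.158.
X–Z: 6/21 differ, p = 0.286, d = 0.360.
Y–Z: 7/21 differ, p = 0.333, d = 0.441.
The smallest distance is between X and Y.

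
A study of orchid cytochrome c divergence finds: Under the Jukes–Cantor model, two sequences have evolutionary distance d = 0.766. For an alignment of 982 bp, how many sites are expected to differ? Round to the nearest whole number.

471

Invert JC69: p = (3/4)(1 − e^(−4d/3)) = 0.75 × (1 − e^(-1.021333)) = 0.75 × (1 − 0.360115) = 0.479914.
Expected differing sites = pL ≈ 0.479914 × 982 = 471.275548 ≈ 471.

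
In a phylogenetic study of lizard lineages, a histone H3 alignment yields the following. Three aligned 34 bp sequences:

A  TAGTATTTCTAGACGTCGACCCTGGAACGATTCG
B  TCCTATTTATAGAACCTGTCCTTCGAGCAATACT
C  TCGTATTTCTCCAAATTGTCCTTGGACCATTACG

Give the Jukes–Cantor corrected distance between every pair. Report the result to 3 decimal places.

A–B: 14/34 sites differ → p ≈ 0.411765, d = −0.75 ln(1 − 0.54902) = 0.597249 ≈ 0.597.
A–C: 12/34 sites differ → p ≈ 0.352941, d = −0.75 ln(1 − 0.470588) = 0.476991 ≈ 0.477.
B–C: 10/34 sites differ → p ≈ 0.294118, d = −0.75 ln(1 − 0.392157) = 0.373379 ≈ 0.373.

d(A,B) = 0.597, d(A,C) = 0.477, d(B,C) = 0.373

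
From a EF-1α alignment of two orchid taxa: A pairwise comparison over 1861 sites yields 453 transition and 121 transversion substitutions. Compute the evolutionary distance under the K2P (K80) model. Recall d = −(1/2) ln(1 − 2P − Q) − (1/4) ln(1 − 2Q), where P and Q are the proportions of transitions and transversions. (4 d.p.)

P = 453/1861 ≈ 0.243418 and Q = 121/1861 ≈ 0.065019.
Under the Kimura two-parameter model, d = −½ ln(1 − 2P − Q) − ¼ ln(1 − 2Q).
1 − 2P − Q = 0.448145, giving −½ ln(0.448145) = 0.401319.
1 − 2Q = 0.869962, giving −¼ ln(0.869962) = 0.034826.
d = 0.401319 + 0.034826 = 0.436145.

0.4361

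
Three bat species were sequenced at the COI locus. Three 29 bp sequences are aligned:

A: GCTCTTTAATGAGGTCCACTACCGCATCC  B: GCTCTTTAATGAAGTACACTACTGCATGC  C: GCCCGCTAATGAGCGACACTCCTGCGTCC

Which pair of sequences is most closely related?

A–B: 4/29 differ, p = 0.138, d = 0.152.
A–C: 9/29 differ, p = 0.310, d = 0.401.
B–C: 9/29 differ, p = 0.310, d = 0.401.
The smallest distance is between A and B.

A and B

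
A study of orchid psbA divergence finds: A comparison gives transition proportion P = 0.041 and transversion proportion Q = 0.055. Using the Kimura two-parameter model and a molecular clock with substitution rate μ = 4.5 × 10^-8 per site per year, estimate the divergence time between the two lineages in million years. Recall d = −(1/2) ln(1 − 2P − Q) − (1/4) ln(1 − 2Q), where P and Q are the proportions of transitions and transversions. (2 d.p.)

Under the Kimura two-parameter model, d = −½ ln(1 − 2P − Q) − ¼ ln(1 − 2Q).
1 − 2P − Q = 0.863, giving −½ ln(0.863) = 0.073670.
1 − 2Q = 0.89, giving −¼ ln(0.89) = 0.029133.
d = 0.073670 + 0.029133 = 0.102803.
Under a molecular clock d = 2μt, so t = d/(2μ) = 0.102803 / (2 × 4.5 × 10^-8) = 1.14 million years.

1.14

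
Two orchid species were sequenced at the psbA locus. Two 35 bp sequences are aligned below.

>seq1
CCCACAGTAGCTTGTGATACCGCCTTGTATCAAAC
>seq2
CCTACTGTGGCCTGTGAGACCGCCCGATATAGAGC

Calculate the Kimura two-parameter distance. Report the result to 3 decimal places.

0.426

Of 35 sites, 7 differences are transitions and 4 are transversions, so P = 7/35 = 0.2 and Q = 4/35 ≈ 0.114286.
Under the Kimura two-parameter model, d = −½ ln(1 − 2P − Q) − ¼ ln(1 − 2Q).
1 − 2P − Q = 0.485714, giving −½ ln(0.485714) = 0.361068.
1 − 2Q = 0.771428, giving −¼ ln(0.771428) = 0.064878.
d = 0.361068 + 0.064878 = 0.425946.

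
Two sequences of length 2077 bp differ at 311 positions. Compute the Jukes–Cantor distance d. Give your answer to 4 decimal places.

p = 311/2077 ≈ 0.149735.
d = −(3/4) ln(1 − 4p/3) = −0.75 ln(1 − 0.199647) = −0.75 ln(0.800353)
  = −0.75 × (-0.222702) = 0.167027 substitutions/site.

0.1670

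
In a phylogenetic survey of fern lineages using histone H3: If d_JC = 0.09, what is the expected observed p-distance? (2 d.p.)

p = (3/4)(1 − e^(−4d/3)) = 0.75 × (1 − e^(-0.12)) = 0.75 × (1 − 0.886920) = 0.084810.

0.08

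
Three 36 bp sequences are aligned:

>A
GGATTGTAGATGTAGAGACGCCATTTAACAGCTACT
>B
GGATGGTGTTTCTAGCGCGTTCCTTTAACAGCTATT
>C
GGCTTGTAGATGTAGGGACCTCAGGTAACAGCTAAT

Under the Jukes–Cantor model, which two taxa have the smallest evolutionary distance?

A–B: 12/36 differ, p = 0.333, d = 0.441.
A–C: 7/36 differ, p = 0.194, d = 0.225.
B–C: 14/36 differ, p = 0.389, d = 0.548.
The smallest distance is between A and C.

A and C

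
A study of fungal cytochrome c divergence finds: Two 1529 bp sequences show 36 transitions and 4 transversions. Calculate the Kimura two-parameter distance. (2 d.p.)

0.03

P = 36/1529 ≈ 0.023545 and Q = 4/1529 ≈ 0.002616.
Under the Kimura two-parameter model, d = −½ ln(1 − 2P − Q) − ¼ ln(1 − 2Q).
1 − 2P − Q = 0.950294, giving −½ ln(0.950294) = 0.025492.
1 − 2Q = 0.994768, giving −¼ ln(0.994768) = 0.001311.
d = 0.025492 + 0.001311 = 0.026803.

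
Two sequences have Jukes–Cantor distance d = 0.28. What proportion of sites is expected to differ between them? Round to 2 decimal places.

p = (3/4)(1 − e^(−4d/3)) = 0.75 × (1 − e^(-0.373333)) = 0.75 × (1 − 0.688436) = 0.233673.

0.23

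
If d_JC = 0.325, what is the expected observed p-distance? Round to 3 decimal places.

p = (3/4)(1 − e^(−4d/3)) = 0.75 × (1 − e^(-0.433333)) = 0.75 × (1 − 0.648345) = 0.263741.

0.264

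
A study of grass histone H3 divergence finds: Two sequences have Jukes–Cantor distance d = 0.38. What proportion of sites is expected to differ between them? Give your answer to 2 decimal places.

p = (3/4)(1 − e^(−4d/3)) = 0.75 × (1 − e^(-0.506667)) = 0.75 × (1 − 0.602500) = 0.298125.

0.30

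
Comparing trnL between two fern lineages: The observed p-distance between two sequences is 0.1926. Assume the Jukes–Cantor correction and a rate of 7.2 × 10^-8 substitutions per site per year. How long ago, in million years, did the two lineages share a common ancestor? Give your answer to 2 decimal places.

1.55

d = −(3/4) ln(1 − 4p/3) = −0.75 ln(1 − 0.2568) = −0.75 ln(0.7432)
  = −0.75 × (-0.296790) = 0.222593 substitutions/site.
Under a molecular clock d = 2μt, so t = d/(2μ) = 0.222593 / (2 × 7.2 × 10^-8) = 1.55 million years.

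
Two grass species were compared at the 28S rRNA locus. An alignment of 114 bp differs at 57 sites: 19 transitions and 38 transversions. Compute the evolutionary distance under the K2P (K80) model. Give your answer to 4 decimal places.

0.8240

P = 19/114 ≈ 0.166667 and Q = 38/114 ≈ 0.333333.
Under the Kimura two-parameter model, d = −½ ln(1 − 2P − Q) − ¼ ln(1 − 2Q).
1 − 2P − Q = 0.333333, giving −½ ln(0.333333) = 0.549307.
1 − 2Q = 0.333334, giving −¼ ln(0.333334) = 0.274653.
d = 0.549307 + 0.274653 = 0.823960.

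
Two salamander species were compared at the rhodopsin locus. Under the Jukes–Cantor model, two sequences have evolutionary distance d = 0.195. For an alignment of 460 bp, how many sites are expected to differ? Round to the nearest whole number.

79

Invert JC69: p = (3/4)(1 − e^(−4d/3)) = 0.75 × (1 − e^(-0.26)) = 0.75 × (1 − 0.771052) = 0.171711.
Expected differing sites = pL ≈ 0.171711 × 460 = 78.98706 ≈ 79.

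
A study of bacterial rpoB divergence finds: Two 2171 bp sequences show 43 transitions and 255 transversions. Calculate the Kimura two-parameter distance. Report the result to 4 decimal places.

P = 43/2171 ≈ 0.019807 and Q = 255/2171 ≈ 0.117457.
Under the Kimura two-parameter model, d = −½ ln(1 − 2P − Q) − ¼ ln(1 − 2Q).
1 − 2P − Q = 0.842929, giving −½ ln(0.842929) = 0.085436.
1 − 2Q = 0.765086, giving −¼ ln(0.765086) = 0.066942.
d = 0.085436 + 0.066942 = 0.152378.

0.1524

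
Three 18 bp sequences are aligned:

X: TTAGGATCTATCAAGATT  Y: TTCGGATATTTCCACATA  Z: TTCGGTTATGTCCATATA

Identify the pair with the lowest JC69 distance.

Y and Z

X–Y: 6/18 differ, p = 0.333, d = 0.441.
X–Z: 7/18 differ, p = 0.389, d = 0.548.
Y–Z: 3/18 differ, p = 0.167, d = 0.188.
The smallest distance is between Y and Z.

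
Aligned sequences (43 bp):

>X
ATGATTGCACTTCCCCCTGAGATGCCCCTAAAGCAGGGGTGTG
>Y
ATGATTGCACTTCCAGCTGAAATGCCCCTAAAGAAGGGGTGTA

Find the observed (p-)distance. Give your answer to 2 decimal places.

0.12

The sequences differ at 5 of 43 positions (sites 15, 16, 21, 34, 43).
p = 5/43 = 0.116279… ≈ 0.12 (to 2 d.p.).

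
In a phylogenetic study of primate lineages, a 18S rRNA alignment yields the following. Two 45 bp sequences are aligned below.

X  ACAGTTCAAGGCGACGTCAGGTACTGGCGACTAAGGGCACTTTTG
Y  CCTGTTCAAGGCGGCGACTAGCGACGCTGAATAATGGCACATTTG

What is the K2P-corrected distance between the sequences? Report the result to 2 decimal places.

Of 45 sites, 6 differences are transitions and 9 are transversions, so P = 6/45 ≈ 0.133333 and Q = 9/45 = 0.2.
Under the Kimura two-parameter model, d = −½ ln(1 − 2P − Q) − ¼ ln(1 − 2Q).
1 − 2P − Q = 0.533334, giving −½ ln(0.533334) = 0.314304.
1 − 2Q = 0.6, giving −¼ ln(0.6) = 0.127706.
d = 0.314304 + 0.127706 = 0.442010.

0.44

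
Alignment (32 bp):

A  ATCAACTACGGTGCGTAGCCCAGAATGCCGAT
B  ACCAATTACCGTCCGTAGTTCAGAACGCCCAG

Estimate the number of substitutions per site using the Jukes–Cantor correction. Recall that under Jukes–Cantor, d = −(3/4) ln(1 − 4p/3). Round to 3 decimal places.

0.353

The sequences differ at 9 of 32 sites (2, 6, 10, 13, 19, 20, 26, 30, 32), so p = 9/32 = 0.28125.
d = −(3/4) ln(1 − 4p/3) = −0.75 ln(1 − 0.375) = −0.75 ln(0.625)
  = −0.75 × (-0.470004) = 0.352503 substitutions/site.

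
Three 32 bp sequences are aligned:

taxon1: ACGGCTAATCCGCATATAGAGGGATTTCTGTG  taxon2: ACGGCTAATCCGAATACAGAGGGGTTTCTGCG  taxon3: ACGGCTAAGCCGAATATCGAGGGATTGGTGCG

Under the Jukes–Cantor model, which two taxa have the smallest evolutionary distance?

taxon1–taxon2: 4/32 differ, p = 0.125, d = 0.137.
taxon1–taxon3: 6/32 differ, p = 0.188, d = 0.216.
taxon2–taxon3: 6/32 differ, p = 0.188, d = 0.216.
The smallest distance is between taxon1 and taxon2.

taxon1 and taxon2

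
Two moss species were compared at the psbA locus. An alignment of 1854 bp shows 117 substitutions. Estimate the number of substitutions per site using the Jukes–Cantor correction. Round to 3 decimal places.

0.066

p = 117/1854 ≈ 0.063107.
d = −(3/4) ln(1 − 4p/3) = −0.75 ln(1 − 0.084143) = −0.75 ln(0.915857)
  = −0.75 × (-0.087895) = 0.065921 substitutions/site.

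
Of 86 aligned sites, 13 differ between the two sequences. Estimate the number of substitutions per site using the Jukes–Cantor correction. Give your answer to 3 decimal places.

p = 13/86 ≈ 0.151163.
d = −(3/4) ln(1 − 4p/3) = −0.75 ln(1 − 0.201551) = −0.75 ln(0.798449)
  = −0.75 × (-0.225084) = 0.168813 substitutions/site.

0.169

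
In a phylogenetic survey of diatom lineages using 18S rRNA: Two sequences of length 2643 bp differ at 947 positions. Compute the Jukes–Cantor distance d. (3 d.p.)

0.487

p = 947/2643 ≈ 0.358305.
d = −(3/4) ln(1 − 4p/3) = −0.75 ln(1 − 0.47774) = −0.75 ln(0.52226)
  = −0.75 × (-0.649590) = 0.487193 substitutions/site.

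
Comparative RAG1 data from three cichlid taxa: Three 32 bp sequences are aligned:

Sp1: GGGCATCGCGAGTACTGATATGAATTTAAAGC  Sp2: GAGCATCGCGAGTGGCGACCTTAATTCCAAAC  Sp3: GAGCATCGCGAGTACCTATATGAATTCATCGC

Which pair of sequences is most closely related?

Sp1 and Sp3

Sp1–Sp2: 10/32 differ, p = 0.313, d = 0.404.
Sp1–Sp3: 6/32 differ, p = 0.188, d = 0.216.
Sp2–Sp3: 10/32 differ, p = 0.313, d = 0.404.
The smallest distance is between Sp1 and Sp3.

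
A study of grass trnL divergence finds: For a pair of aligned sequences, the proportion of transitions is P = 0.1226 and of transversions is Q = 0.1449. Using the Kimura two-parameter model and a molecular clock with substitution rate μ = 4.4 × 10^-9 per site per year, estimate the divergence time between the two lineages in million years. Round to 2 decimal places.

37.82

Under the Kimura two-parameter model, d = −½ ln(1 − 2P − Q) − ¼ ln(1 − 2Q).
1 − 2P − Q = 0.6099, giving −½ ln(0.6099) = 0.247230.
1 − 2Q = 0.7102, giving −¼ ln(0.7102) = 0.085552.
d = 0.247230 + 0.085552 = 0.332782.
Under a molecular clock d = 2μt, so t = d/(2μ) = 0.332782 / (2 × 4.4 × 10^-9) = 37.82 million years.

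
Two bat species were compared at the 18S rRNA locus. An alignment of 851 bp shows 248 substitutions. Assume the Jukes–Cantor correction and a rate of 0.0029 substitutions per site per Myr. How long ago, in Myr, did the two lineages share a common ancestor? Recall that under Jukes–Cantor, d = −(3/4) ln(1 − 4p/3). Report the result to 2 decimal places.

p = 248/851 ≈ 0.291422.
d = −(3/4) ln(1 − 4p/3) = −0.75 ln(1 − 0.388563) = −0.75 ln(0.611437)
  = −0.75 × (-0.491943) = 0.368957 substitutions/site.
Under a molecular clock d = 2μt, so t = d/(2μ) = 0.368957 / (2 × 0.0029) = 63.61 Myr.

63.61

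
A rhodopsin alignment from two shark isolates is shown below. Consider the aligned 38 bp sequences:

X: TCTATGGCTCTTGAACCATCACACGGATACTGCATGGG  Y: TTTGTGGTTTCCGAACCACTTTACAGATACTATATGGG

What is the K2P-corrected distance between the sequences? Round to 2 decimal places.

Of 38 sites, 12 differences are transitions and 1 are transversions, so P = 12/38 ≈ 0.315789 and Q = 1/38 ≈ 0.026316.
Under the Kimura two-parameter model, d = −½ ln(1 − 2P − Q) − ¼ ln(1 − 2Q).
1 − 2P − Q = 0.342106, giving −½ ln(0.342106) = 0.536317.
1 − 2Q = 0.947368, giving −¼ ln(0.947368) = 0.013517.
d = 0.536317 + 0.013517 = 0.549834.

0.55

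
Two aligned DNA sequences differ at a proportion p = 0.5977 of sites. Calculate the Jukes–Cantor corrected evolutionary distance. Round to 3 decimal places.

1.196

d = −(3/4) ln(1 − 4p/3) = −0.75 ln(1 − 0.796933) = −0.75 ln(0.203067)
  = −0.75 × (-1.594219) = 1.195664 substitutions/site.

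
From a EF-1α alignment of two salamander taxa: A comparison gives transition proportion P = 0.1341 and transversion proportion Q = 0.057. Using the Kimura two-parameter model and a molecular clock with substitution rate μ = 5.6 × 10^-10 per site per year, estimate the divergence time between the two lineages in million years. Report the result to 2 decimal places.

Under the Kimura two-parameter model, d = −½ ln(1 − 2P − Q) − ¼ ln(1 − 2Q).
1 − 2P − Q = 0.6748, giving −½ ln(0.6748) = 0.196669.
1 − 2Q = 0.886, giving −¼ ln(0.886) = 0.030260.
d = 0.196669 + 0.030260 = 0.226929.
Under a molecular clock d = 2μt, so t = d/(2μ) = 0.226929 / (2 × 5.6 × 10^-10) = 202.62 million years.

202.62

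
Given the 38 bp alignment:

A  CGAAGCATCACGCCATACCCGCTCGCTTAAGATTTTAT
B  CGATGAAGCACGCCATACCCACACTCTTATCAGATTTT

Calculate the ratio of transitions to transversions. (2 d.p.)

Transitions are A↔G and C↔T; transversions are all other mismatches.
Transitions: 1. Transversions: 10.
R = 1/10 = 0.10.

0.10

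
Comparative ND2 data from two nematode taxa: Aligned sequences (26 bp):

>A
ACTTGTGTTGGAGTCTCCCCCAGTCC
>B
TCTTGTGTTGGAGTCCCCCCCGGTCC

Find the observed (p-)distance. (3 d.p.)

0.115

The sequences differ at 3 of 26 positions (sites 1, 16, 22).
p = 3/26 = 0.115384… ≈ 0.115 (to 3 d.p.).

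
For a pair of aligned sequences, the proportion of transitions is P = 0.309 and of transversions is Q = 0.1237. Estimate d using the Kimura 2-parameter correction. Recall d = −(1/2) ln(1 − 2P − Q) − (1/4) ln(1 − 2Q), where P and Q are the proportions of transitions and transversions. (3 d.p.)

Under the Kimura two-parameter model, d = −½ ln(1 − 2P − Q) − ¼ ln(1 − 2Q).
1 − 2P − Q = 0.2583, giving −½ ln(0.2583) = 0.676817.
1 − 2Q = 0.7526, giving −¼ ln(0.7526) = 0.071055.
d = 0.676817 + 0.071055 = 0.747872.

0.748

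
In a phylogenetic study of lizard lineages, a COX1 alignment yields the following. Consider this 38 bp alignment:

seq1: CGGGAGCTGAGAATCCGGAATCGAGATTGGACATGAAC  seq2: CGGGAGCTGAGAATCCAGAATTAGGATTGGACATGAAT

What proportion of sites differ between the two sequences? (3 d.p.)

0.132

The sequences differ at 5 of 38 positions (sites 17, 22, 23, 24, 38).
p = 5/38 = 0.131578… ≈ 0.132 (to 3 d.p.).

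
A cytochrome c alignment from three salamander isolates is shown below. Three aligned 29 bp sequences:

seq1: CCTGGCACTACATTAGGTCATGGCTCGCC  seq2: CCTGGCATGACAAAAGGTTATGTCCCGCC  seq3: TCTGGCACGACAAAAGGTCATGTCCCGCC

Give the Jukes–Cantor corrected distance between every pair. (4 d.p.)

seq1–seq2: 7/29 sites differ → p ≈ 0.241379, d = −0.75 ln(1 − 0.321839) = 0.291278 ≈ 0.2913.
seq1–seq3: 6/29 sites differ → p ≈ 0.206897, d = −0.75 ln(1 − 0.275863) = 0.242081 ≈ 0.2421.
seq2–seq3: 3/29 sites differ → p ≈ 0.103448, d = −0.75 ln(1 − 0.137931) = 0.111315 ≈ 0.1113.

d(seq1,seq2) = 0.2913, d(seq1,seq3) = 0.2421, d(seq2,seq3) = 0.1113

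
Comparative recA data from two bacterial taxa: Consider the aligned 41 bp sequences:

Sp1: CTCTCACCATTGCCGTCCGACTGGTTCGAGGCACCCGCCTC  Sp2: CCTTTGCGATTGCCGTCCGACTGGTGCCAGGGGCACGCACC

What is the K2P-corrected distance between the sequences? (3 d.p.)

Of 41 sites, 6 differences are transitions and 6 are transversions, so P = 6/41 ≈ 0.146341 and Q = 6/41 ≈ 0.146341.
Under the Kimura two-parameter model, d = −½ ln(1 − 2P − Q) − ¼ ln(1 − 2Q).
1 − 2P − Q = 0.560977, giving −½ ln(0.560977) = 0.289038.
1 − 2Q = 0.707318, giving −¼ ln(0.707318) = 0.086569.
d = 0.289038 + 0.086569 = 0.375607.

0.376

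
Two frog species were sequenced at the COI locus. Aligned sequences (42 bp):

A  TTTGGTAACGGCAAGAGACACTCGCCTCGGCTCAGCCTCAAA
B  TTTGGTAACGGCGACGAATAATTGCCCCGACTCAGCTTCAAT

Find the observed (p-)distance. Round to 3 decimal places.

0.262

The sequences differ at 11 of 42 positions.
p = 11/42 = 0.261904… ≈ 0.262 (to 3 d.p.).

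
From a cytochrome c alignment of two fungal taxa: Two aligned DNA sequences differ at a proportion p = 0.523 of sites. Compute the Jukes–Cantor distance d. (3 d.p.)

0.896

d = −(3/4) ln(1 − 4p/3) = −0.75 ln(1 − 0.697333) = −0.75 ln(0.302667)
  = −0.75 × (-1.195122) = 0.896342 substitutions/site.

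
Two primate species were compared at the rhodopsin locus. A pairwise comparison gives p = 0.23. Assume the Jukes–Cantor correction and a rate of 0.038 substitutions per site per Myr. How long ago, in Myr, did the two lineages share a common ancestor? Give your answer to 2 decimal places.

d = −(3/4) ln(1 − 4p/3) = −0.75 ln(1 − 0.306667) = −0.75 ln(0.693333)
  = −0.75 × (-0.366245) = 0.274684 substitutions/site.
Under a molecular clock d = 2μt, so t = d/(2μ) = 0.274684 / (2 × 0.038) = 3.61 Myr.

3.61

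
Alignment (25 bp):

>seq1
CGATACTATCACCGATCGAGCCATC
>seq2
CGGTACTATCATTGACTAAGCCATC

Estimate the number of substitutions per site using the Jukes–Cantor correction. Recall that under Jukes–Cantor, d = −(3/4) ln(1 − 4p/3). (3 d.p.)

The sequences differ at 6 of 25 sites (3, 12, 13, 16, 17, 18), so p = 6/25 = 0.24.
d = −(3/4) ln(1 − 4p/3) = −0.75 ln(1 − 0.32) = −0.75 ln(0.68)
  = −0.75 × (-0.385662) = 0.289247 substitutions/site.

0.289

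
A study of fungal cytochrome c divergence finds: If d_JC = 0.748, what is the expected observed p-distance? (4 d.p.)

0.4734

p = (3/4)(1 − e^(−4d/3)) = 0.75 × (1 − e^(-0.997333)) = 0.75 × (1 − 0.368862) = 0.473354.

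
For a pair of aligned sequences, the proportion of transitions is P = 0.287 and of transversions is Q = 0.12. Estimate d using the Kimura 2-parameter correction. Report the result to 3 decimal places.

Under the Kimura two-parameter model, d = −½ ln(1 − 2P − Q) − ¼ ln(1 − 2Q).
1 − 2P − Q = 0.306, giving −½ ln(0.306) = 0.592085.
1 − 2Q = 0.76, giving −¼ ln(0.76) = 0.068609.
d = 0.592085 + 0.068609 = 0.660694.

0.661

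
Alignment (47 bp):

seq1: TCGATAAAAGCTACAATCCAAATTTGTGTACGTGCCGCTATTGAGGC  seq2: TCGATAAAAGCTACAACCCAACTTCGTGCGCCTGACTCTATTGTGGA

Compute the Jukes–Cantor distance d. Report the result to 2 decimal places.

0.25

The sequences differ at 10 of 47 sites (17, 22, 25, 29, 30, 32, 35, 37, 44, 47), so p = 10/47 ≈ 0.212766.
d = −(3/4) ln(1 − 4p/3) = −0.75 ln(1 − 0.283688) = −0.75 ln(0.716312)
  = −0.75 × (-0.333639) = 0.250229 substitutions/site.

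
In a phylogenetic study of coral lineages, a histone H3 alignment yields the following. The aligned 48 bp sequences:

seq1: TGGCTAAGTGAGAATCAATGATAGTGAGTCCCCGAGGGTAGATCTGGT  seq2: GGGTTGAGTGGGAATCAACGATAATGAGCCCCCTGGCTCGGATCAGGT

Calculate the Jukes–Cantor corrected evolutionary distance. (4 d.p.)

The sequences differ at 14 of 48 sites, so p = 14/48 ≈ 0.291667.
d = −(3/4) ln(1 − 4p/3) = −0.75 ln(1 − 0.388889) = −0.75 ln(0.611111)
  = −0.75 × (-0.492477) = 0.369358 substitutions/site.

0.3694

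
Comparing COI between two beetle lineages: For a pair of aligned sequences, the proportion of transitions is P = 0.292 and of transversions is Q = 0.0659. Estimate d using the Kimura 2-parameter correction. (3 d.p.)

0.560

Under the Kimura two-parameter model, d = −½ ln(1 − 2P − Q) − ¼ ln(1 − 2Q).
1 − 2P − Q = 0.3501, giving −½ ln(0.3501) = 0.524768.
1 − 2Q = 0.8682, giving −¼ ln(0.8682) = 0.035333.
d = 0.524768 + 0.035333 = 0.560101.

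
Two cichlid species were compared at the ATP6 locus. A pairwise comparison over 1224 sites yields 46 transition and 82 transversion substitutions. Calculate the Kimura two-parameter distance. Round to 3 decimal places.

P = 46/1224 ≈ 0.037582 and Q = 82/1224 ≈ 0.066993.
Under the Kimura two-parameter model, d = −½ ln(1 − 2P − Q) − ¼ ln(1 − 2Q).
1 − 2P − Q = 0.857843, giving −½ ln(0.857843) = 0.076667.
1 − 2Q = 0.866014, giving −¼ ln(0.866014) = 0.035964.
d = 0.076667 + 0.035964 = 0.112631.

0.113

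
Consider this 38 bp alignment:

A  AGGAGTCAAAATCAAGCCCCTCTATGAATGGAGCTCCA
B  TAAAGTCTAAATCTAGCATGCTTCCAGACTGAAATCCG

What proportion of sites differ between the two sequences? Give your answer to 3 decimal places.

0.500

The sequences differ at 19 of 38 positions.
p = 19/38 = 0.500.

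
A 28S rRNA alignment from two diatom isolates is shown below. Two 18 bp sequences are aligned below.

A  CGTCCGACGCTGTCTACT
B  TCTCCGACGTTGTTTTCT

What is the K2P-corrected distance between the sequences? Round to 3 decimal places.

0.357

Of 18 sites, 3 differences are transitions and 2 are transversions, so P = 3/18 ≈ 0.166667 and Q = 2/18 ≈ 0.111111.
Under the Kimura two-parameter model, d = −½ ln(1 − 2P − Q) − ¼ ln(1 − 2Q).
1 − 2P − Q = 0.555555, giving −½ ln(0.555555) = 0.293894.
1 − 2Q = 0.777778, giving −¼ ln(0.777778) = 0.062829.
d = 0.293894 + 0.062829 = 0.356723.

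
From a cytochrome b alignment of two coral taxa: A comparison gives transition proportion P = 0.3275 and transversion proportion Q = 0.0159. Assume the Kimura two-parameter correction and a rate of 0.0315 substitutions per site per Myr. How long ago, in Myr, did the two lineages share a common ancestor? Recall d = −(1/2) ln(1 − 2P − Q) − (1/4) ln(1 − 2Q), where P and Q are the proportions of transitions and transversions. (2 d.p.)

8.95

Under the Kimura two-parameter model, d = −½ ln(1 − 2P − Q) − ¼ ln(1 − 2Q).
1 − 2P − Q = 0.3291, giving −½ ln(0.3291) = 0.555697.
1 − 2Q = 0.9682, giving −¼ ln(0.9682) = 0.008079.
d = 0.555697 + 0.008079 = 0.563776.
Under a molecular clock d = 2μt, so t = d/(2μ) = 0.563776 / (2 × 0.0315) = 8.95 Myr.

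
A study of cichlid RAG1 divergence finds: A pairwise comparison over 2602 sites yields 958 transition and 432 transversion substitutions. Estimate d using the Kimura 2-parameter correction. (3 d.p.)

1.264

P = 958/2602 ≈ 0.368178 and Q = 432/2602 ≈ 0.166026.
Under the Kimura two-parameter model, d = −½ ln(1 − 2P − Q) − ¼ ln(1 − 2Q).
1 − 2P − Q = 0.097618, giving −½ ln(0.097618) = 1.163347.
1 − 2Q = 0.667948, giving −¼ ln(0.667948) = 0.100886.
d = 1.163347 + 0.100886 = 1.264233.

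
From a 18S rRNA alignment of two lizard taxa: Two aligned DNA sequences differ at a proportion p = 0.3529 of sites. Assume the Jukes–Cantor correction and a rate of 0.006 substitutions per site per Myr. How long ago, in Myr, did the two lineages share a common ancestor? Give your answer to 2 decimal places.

d = −(3/4) ln(1 − 4p/3) = −0.75 ln(1 − 0.470533) = −0.75 ln(0.529467)
  = −0.75 × (-0.635884) = 0.476913 substitutions/site.
Under a molecular clock d = 2μt, so t = d/(2μ) = 0.476913 / (2 × 0.006) = 39.74 Myr.

39.74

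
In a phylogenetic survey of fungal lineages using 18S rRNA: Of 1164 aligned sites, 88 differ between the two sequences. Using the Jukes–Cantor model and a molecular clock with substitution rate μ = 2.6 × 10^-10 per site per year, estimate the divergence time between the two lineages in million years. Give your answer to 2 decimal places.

153.25

p = 88/1164 ≈ 0.075601.
d = −(3/4) ln(1 − 4p/3) = −0.75 ln(1 − 0.100801) = −0.75 ln(0.899199)
  = −0.75 × (-0.106251) = 0.079688 substitutions/site.
Under a molecular clock d = 2μt, so t = d/(2μ) = 0.079688 / (2 × 2.6 × 10^-10) = 153.25 million years.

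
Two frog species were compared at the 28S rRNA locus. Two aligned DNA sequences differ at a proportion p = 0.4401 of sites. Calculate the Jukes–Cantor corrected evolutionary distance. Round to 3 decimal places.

d = −(3/4) ln(1 − 4p/3) = −0.75 ln(1 − 0.5868) = −0.75 ln(0.4132)
  = −0.75 × (-0.883824) = 0.662868 substitutions/site.

0.663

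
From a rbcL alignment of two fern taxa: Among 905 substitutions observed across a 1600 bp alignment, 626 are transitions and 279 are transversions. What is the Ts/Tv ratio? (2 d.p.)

R = 626/279 = 2.243727… ≈ 2.24 (to 2 d.p.).

2.24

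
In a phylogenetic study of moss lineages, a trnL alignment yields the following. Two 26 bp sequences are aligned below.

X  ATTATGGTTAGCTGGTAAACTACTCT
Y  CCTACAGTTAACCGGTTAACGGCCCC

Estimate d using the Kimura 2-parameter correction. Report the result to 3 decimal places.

Of 26 sites, 8 differences are transitions and 3 are transversions, so P = 8/26 ≈ 0.307692 and Q = 3/26 ≈ 0.115385.
Under the Kimura two-parameter model, d = −½ ln(1 − 2P − Q) − ¼ ln(1 − 2Q).
1 − 2P − Q = 0.269231, giving −½ ln(0.269231) = 0.656093.
1 − 2Q = 0.76923, giving −¼ ln(0.76923) = 0.065591.
d = 0.656093 + 0.065591 = 0.721684.

0.722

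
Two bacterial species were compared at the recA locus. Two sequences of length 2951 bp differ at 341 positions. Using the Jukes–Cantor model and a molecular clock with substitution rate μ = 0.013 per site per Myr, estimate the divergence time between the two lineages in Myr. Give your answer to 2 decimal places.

4.83

p = 341/2951 ≈ 0.115554.
d = −(3/4) ln(1 − 4p/3) = −0.75 ln(1 − 0.154072) = −0.75 ln(0.845928)
  = −0.75 × (-0.167321) = 0.125491 substitutions/site.
Under a molecular clock d = 2μt, so t = d/(2μ) = 0.125491 / (2 × 0.013) = 4.83 Myr.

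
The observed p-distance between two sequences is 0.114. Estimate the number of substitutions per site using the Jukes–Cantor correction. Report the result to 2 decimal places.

0.12

d = −(3/4) ln(1 − 4p/3) = −0.75 ln(1 − 0.152) = −0.75 ln(0.848)
  = −0.75 × (-0.164875) = 0.123656 substitutions/site.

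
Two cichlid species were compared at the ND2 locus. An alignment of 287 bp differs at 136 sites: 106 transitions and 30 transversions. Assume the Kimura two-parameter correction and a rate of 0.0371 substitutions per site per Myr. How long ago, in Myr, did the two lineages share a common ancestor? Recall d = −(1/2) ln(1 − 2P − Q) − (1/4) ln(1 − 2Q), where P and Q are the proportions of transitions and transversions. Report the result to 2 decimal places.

13.28

P = 106/287 ≈ 0.369338 and Q = 30/287 ≈ 0.10453.
Under the Kimura two-parameter model, d = −½ ln(1 − 2P − Q) − ¼ ln(1 − 2Q).
1 − 2P − Q = 0.156794, giving −½ ln(0.156794) = 0.926411.
1 − 2Q = 0.79094, giving −¼ ln(0.79094) = 0.058633.
d = 0.926411 + 0.058633 = 0.985044.
Under a molecular clock d = 2μt, so t = d/(2μ) = 0.985044 / (2 × 0.0371) = 13.28 Myr.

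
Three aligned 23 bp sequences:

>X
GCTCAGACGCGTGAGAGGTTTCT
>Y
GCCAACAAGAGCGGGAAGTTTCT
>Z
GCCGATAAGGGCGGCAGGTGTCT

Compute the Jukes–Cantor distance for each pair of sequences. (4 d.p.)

d(X,Y) = 0.4674, d(X,Z) = 0.5532, d(Y,Z) = 0.3206

X–Y: 8/23 sites differ → p ≈ 0.347826, d = −0.75 ln(1 − 0.463768) = 0.467391 ≈ 0.4674.
X–Z: 9/23 sites differ → p ≈ 0.391304, d = −0.75 ln(1 − 0.521739) = 0.553199 ≈ 0.5532.
Y–Z: 6/23 sites differ → p ≈ 0.26087, d = −0.75 ln(1 − 0.347827) = 0.320584 ≈ 0.3206.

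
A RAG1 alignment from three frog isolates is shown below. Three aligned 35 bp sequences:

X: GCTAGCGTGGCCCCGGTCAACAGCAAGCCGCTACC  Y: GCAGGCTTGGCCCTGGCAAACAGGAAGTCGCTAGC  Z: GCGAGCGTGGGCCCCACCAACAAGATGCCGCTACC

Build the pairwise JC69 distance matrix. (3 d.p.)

X–Y: 9/35 sites differ → p ≈ 0.257143, d = −0.75 ln(1 − 0.342857) = 0.314890 ≈ 0.315.
X–Z: 8/35 sites differ → p ≈ 0.228571, d = −0.75 ln(1 − 0.304761) = 0.272625 ≈ 0.273.
Y–Z: 12/35 sites differ → p ≈ 0.342857, d = −0.75 ln(1 − 0.457143) = 0.458182 ≈ 0.458.

d(X,Y) = 0.315, d(X,Z) = 0.273, d(Y,Z) = 0.458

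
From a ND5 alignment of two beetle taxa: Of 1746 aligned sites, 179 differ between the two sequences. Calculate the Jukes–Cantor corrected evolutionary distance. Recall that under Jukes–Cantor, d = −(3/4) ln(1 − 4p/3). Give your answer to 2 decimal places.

0.11

p = 179/1746 ≈ 0.10252.
d = −(3/4) ln(1 − 4p/3) = −0.75 ln(1 − 0.136693) = −0.75 ln(0.863307)
  = −0.75 × (-0.146985) = 0.110239 substitutions/site.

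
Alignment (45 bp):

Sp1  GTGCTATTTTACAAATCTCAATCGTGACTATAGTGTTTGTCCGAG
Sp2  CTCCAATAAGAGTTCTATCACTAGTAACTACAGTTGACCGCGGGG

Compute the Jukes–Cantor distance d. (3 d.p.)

The sequences differ at 23 of 45 sites, so p = 23/45 ≈ 0.511111.
d = −(3/4) ln(1 − 4p/3) = −0.75 ln(1 − 0.681481) = −0.75 ln(0.318519)
  = −0.75 × (-1.144073) = 0.858055 substitutions/site.

0.858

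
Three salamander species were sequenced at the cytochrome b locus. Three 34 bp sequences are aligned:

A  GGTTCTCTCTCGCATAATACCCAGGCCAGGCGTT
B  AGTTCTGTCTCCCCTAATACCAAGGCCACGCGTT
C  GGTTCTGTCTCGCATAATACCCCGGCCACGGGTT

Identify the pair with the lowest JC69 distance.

A and C

A–B: 6/34 differ, p = 0.176, d = 0.201.
A–C: 4/34 differ, p = 0.118, d = 0.128.
B–C: 6/34 differ, p = 0.176, d = 0.201.
The smallest distance is between A and C.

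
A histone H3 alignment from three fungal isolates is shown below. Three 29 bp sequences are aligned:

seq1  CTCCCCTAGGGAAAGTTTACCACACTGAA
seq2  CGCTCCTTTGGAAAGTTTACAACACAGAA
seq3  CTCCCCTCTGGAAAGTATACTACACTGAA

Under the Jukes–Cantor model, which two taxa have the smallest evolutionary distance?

seq1–seq2: 6/29 differ, p = 0.207, d = 0.242.
seq1–seq3: 4/29 differ, p = 0.138, d = 0.152.
seq2–seq3: 6/29 differ, p = 0.207, d = 0.242.
The smallest distance is between seq1 and seq3.

seq1 and seq3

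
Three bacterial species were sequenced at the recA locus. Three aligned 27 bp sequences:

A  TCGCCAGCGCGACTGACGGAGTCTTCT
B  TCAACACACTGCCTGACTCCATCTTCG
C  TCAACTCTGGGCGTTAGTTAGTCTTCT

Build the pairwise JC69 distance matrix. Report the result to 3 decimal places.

d(A,B) = 0.673, d(A,C) = 0.673, d(B,C) = 0.588

A–B: 12/27 sites differ → p ≈ 0.444444, d = −0.75 ln(1 − 0.592592) = 0.673455 ≈ 0.673.
A–C: 12/27 sites differ → p ≈ 0.444444, d = −0.75 ln(1 − 0.592592) = 0.673455 ≈ 0.673.
B–C: 11/27 sites differ → p ≈ 0.407407, d = −0.75 ln(1 − 0.543209) = 0.587647 ≈ 0.588.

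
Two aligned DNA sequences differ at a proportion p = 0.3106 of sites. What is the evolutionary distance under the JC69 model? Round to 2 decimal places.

d = −(3/4) ln(1 − 4p/3) = −0.75 ln(1 − 0.414133) = −0.75 ln(0.585867)
  = −0.75 × (-0.534662) = 0.400997 substitutions/site.

0.40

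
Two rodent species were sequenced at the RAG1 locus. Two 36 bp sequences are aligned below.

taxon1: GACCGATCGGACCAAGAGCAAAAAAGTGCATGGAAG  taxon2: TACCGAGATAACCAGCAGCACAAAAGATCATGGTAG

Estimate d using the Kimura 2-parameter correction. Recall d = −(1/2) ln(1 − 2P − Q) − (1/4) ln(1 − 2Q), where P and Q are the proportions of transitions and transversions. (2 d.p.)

Of 36 sites, 2 differences are transitions and 9 are transversions, so P = 2/36 ≈ 0.055556 and Q = 9/36 = 0.25.
Under the Kimura two-parameter model, d = −½ ln(1 − 2P − Q) − ¼ ln(1 − 2Q).
1 − 2P − Q = 0.638888, giving −½ ln(0.638888) = 0.224013.
1 − 2Q = 0.5, giving −¼ ln(0.5) = 0.173287.
d = 0.224013 + 0.173287 = 0.397300.

0.40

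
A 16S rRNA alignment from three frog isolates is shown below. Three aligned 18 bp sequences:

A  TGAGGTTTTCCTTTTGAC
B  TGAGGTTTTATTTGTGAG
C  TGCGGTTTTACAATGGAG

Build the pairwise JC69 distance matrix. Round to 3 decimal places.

d(A,B) = 0.264, d(A,C) = 0.441, d(B,C) = 0.441

A–B: 4/18 sites differ → p ≈ 0.222222, d = −0.75 ln(1 − 0.296296) = 0.263548 ≈ 0.264.
A–C: 6/18 sites differ → p ≈ 0.333333, d = −0.75 ln(1 − 0.444444) = 0.440839 ≈ 0.441.
B–C: 6/18 sites differ → p ≈ 0.333333, d = −0.75 ln(1 − 0.444444) = 0.440839 ≈ 0.441.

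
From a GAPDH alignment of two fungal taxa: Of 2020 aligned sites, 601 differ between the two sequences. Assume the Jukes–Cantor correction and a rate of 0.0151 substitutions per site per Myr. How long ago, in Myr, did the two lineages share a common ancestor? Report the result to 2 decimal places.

12.55

p = 601/2020 ≈ 0.297525.
d = −(3/4) ln(1 − 4p/3) = −0.75 ln(1 − 0.3967) = −0.75 ln(0.6033)
  = −0.75 × (-0.505341) = 0.379006 substitutions/site.
Under a molecular clock d = 2μt, so t = d/(2μ) = 0.379006 / (2 × 0.0151) = 12.55 Myr.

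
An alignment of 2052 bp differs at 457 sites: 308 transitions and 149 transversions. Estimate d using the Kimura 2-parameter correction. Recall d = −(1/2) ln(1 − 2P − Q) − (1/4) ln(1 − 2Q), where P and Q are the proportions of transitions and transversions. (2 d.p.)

P = 308/2052 ≈ 0.150097 and Q = 149/2052 ≈ 0.072612.
Under the Kimura two-parameter model, d = −½ ln(1 − 2P − Q) − ¼ ln(1 − 2Q).
1 − 2P − Q = 0.627194, giving −½ ln(0.627194) = 0.233250.
1 − 2Q = 0.854776, giving −¼ ln(0.854776) = 0.039229.
d = 0.233250 + 0.039229 = 0.272479.

0.27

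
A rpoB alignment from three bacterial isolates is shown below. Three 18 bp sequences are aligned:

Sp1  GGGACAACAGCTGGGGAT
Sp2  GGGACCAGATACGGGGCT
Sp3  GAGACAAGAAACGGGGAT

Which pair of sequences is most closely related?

Sp2 and Sp3

Sp1–Sp2: 6/18 differ, p = 0.333, d = 0.441.
Sp1–Sp3: 5/18 differ, p = 0.278, d = 0.347.
Sp2–Sp3: 4/18 differ, p = 0.222, d = 0.264.
The smallest distance is between Sp2 and Sp3.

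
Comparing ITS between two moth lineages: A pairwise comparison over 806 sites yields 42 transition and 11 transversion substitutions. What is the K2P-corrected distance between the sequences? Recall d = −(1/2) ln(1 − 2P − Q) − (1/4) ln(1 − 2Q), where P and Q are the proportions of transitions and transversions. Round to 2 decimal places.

0.07

P = 42/806 ≈ 0.052109 and Q = 11/806 ≈ 0.013648.
Under the Kimura two-parameter model, d = −½ ln(1 − 2P − Q) − ¼ ln(1 − 2Q).
1 − 2P − Q = 0.882134, giving −½ ln(0.882134) = 0.062706.
1 − 2Q = 0.972704, giving −¼ ln(0.972704) = 0.006919.
d = 0.062706 + 0.006919 = 0.069625.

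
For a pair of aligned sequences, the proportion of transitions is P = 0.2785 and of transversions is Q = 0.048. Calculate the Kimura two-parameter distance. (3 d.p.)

Under the Kimura two-parameter model, d = −½ ln(1 − 2P − Q) − ¼ ln(1 − 2Q).
1 − 2P − Q = 0.395, giving −½ ln(0.395) = 0.464435.
1 − 2Q = 0.904, giving −¼ ln(0.904) = 0.025231.
d = 0.464435 + 0.025231 = 0.489666.

0.490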